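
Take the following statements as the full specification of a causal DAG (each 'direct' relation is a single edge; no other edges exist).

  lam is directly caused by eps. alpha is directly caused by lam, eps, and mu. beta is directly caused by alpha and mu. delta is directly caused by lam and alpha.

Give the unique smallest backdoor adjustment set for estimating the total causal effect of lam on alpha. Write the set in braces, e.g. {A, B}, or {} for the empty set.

{eps}

Variables eligible for adjustment (non-descendants of lam, excluding lam and alpha): {eps, mu}.
Backdoor paths from lam to alpha:
  P1: lam <- eps -> alpha
The empty set is not sufficient: P1 (lam <- eps -> alpha) has no collider blocking it and no conditioned non-collider, so it is open.
Try {eps}:
  P1: blocked at fork node eps ∈ conditioning set.
{eps} contains no descendant of lam and blocks every backdoor path.
No other singleton works — e.g. {mu} leaves P1 open — so {eps} is the unique smallest valid adjustment set.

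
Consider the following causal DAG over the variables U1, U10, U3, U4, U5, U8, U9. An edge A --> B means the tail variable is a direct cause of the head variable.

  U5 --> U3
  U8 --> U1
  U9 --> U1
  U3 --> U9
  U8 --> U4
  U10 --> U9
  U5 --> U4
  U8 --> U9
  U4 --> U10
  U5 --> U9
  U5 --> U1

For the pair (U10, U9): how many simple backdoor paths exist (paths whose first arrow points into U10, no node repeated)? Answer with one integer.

A backdoor path from U10 to U9 is any simple undirected path whose first edge points into U10 (i.e. leaves U10 via a parent).
Parents of U10: {U4}.
Enumerating:
  P1: U10 <- U4 <- U8 -> U9
  P2: U10 <- U4 <- U8 -> U1 <- U5 -> U3 -> U9
  P3: U10 <- U4 <- U8 -> U1 <- U5 -> U9
  P4: U10 <- U4 <- U8 -> U1 <- U9
  P5: U10 <- U4 <- U5 -> U3 -> U9
  P6: U10 <- U4 <- U5 -> U9
  P7: U10 <- U4 <- U5 -> U1 <- U8 -> U9
  P8: U10 <- U4 <- U5 -> U1 <- U9
That exhausts the simple backdoor paths. Count: 8.

8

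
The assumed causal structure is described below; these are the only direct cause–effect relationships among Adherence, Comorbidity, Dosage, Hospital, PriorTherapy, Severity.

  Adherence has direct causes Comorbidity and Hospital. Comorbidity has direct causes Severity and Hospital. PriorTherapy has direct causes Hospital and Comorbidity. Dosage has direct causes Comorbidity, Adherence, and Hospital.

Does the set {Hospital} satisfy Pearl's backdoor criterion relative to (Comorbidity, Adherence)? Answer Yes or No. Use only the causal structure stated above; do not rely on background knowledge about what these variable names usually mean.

Yes

Backdoor paths from Comorbidity to Adherence (paths whose first edge points into Comorbidity):
  P1: Comorbidity <- Hospital -> Adherence
  P2: Comorbidity <- Hospital -> Dosage <- Adherence
Condition 1 (no descendant of Comorbidity in the set): holds — descendants of Comorbidity are {Adherence, Dosage, PriorTherapy}; none are in {Hospital}.
Condition 2 (every backdoor path blocked by {Hospital}):
  P1: blocked at fork node Hospital ∈ conditioning set.
  P2: blocked at fork node Hospital ∈ conditioning set.
{Hospital} satisfies the backdoor criterion.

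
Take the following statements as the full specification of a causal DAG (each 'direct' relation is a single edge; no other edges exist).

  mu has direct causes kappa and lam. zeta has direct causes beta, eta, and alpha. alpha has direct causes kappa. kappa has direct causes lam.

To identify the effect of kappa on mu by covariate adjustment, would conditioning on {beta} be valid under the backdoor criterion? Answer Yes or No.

No

Backdoor paths from kappa to mu (paths whose first edge points into kappa):
  P1: kappa <- lam -> mu
Condition 1 (no descendant of kappa in the set): holds — descendants of kappa are {alpha, mu, zeta}; none are in {beta}.
Condition 2 (every backdoor path blocked by {beta}):
  P1: open — no interior node is in the conditioning set.
{beta} does not satisfy the backdoor criterion.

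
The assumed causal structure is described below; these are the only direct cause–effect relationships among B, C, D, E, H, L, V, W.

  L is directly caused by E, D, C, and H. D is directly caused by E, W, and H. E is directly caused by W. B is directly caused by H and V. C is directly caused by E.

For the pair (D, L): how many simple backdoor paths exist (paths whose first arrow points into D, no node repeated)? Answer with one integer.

5

A backdoor path from D to L is any simple undirected path whose first edge points into D (i.e. leaves D via a parent).
Parents of D: {E, H, W}.
Enumerating:
  P1: D <- W -> E -> C -> L
  P2: D <- W -> E -> L
  P3: D <- E -> C -> L
  P4: D <- E -> L
  P5: D <- H -> L
That exhausts the simple backdoor paths. Count: 5.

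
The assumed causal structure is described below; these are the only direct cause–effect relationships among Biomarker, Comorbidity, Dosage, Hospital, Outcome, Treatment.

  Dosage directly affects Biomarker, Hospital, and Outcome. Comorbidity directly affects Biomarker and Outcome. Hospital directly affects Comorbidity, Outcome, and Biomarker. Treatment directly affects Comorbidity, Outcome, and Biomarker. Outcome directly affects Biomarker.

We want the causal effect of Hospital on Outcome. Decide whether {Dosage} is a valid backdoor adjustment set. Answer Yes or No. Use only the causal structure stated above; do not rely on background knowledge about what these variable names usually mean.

Backdoor paths from Hospital to Outcome (paths whose first edge points into Hospital):
  P1: Hospital <- Dosage -> Outcome
  P2: Hospital <- Dosage -> Biomarker <- Treatment -> Comorbidity -> Outcome
  P3: Hospital <- Dosage -> Biomarker <- Treatment -> Outcome
  P4: Hospital <- Dosage -> Biomarker <- Comorbidity <- Treatment -> Outcome
  P5: Hospital <- Dosage -> Biomarker <- Comorbidity -> Outcome
  P6: Hospital <- Dosage -> Biomarker <- Outcome
Condition 1 (no descendant of Hospital in the set): holds — descendants of Hospital are {Biomarker, Comorbidity, Outcome}; none are in {Dosage}.
Condition 2 (every backdoor path blocked by {Dosage}):
  P1: blocked at fork node Dosage ∈ conditioning set.
  P2: blocked at fork node Dosage ∈ conditioning set.
  P3: blocked at fork node Dosage ∈ conditioning set.
  P4: blocked at fork node Dosage ∈ conditioning set.
  P5: blocked at fork node Dosage ∈ conditioning set.
  P6: blocked at fork node Dosage ∈ conditioning set.
{Dosage} satisfies the backdoor criterion.

Yes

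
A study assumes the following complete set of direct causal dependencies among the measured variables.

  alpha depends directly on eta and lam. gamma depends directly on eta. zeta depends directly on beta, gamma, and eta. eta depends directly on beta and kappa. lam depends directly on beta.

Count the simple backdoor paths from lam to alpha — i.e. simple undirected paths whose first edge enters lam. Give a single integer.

3

A backdoor path from lam to alpha is any simple undirected path whose first edge points into lam (i.e. leaves lam via a parent).
Parents of lam: {beta}.
Enumerating:
  P1: lam <- beta -> eta -> alpha
  P2: lam <- beta -> zeta <- eta -> alpha
  P3: lam <- beta -> zeta <- gamma <- eta -> alpha
That exhausts the simple backdoor paths. Count: 3.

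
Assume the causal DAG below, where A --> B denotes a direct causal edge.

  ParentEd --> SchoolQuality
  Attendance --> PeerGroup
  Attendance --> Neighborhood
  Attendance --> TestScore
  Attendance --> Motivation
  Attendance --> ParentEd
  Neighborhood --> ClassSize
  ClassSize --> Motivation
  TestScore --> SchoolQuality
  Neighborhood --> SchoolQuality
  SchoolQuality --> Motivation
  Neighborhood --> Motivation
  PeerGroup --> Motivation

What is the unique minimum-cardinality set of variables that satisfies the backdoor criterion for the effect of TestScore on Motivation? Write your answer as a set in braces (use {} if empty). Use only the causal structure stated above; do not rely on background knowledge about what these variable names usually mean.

Variables eligible for adjustment (non-descendants of TestScore, excluding TestScore and Motivation): {Attendance, ClassSize, Neighborhood, ParentEd, PeerGroup}.
Backdoor paths from TestScore to Motivation:
  P1: TestScore <- Attendance -> ParentEd -> SchoolQuality <- Neighborhood -> ClassSize -> Motivation
  P2: TestScore <- Attendance -> ParentEd -> SchoolQuality <- Neighborhood -> Motivation
  P3: TestScore <- Attendance -> ParentEd -> SchoolQuality -> Motivation
  P4: TestScore <- Attendance -> Neighborhood -> ClassSize -> Motivation
  P5: TestScore <- Attendance -> Neighborhood -> SchoolQuality -> Motivation
  P6: TestScore <- Attendance -> Neighborhood -> Motivation
  P7: TestScore <- Attendance -> PeerGroup -> Motivation
  P8: TestScore <- Attendance -> Motivation
The empty set is not sufficient: P3 (TestScore <- Attendance -> ParentEd -> SchoolQuality -> Motivation) has no collider blocking it and no conditioned non-collider, so it is open.
Try {Attendance}:
  P1: blocked at fork node Attendance ∈ conditioning set.
  P2: blocked at fork node Attendance ∈ conditioning set.
  P3: blocked at fork node Attendance ∈ conditioning set.
  P4: blocked at fork node Attendance ∈ conditioning set.
  P5: blocked at fork node Attendance ∈ conditioning set.
  P6: blocked at fork node Attendance ∈ conditioning set.
  P7: blocked at fork node Attendance ∈ conditioning set.
  P8: blocked at fork node Attendance ∈ conditioning set.
{Attendance} contains no descendant of TestScore and blocks every backdoor path.
No other singleton works — e.g. {ParentEd} leaves P4 open — so {Attendance} is the unique smallest valid adjustment set.

{Attendance}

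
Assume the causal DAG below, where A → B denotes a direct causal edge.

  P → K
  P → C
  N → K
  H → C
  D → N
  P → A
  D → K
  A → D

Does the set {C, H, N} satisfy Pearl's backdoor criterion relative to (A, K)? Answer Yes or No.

No

Backdoor paths from A to K (paths whose first edge points into A):
  P1: A <- P -> K
Condition 1 (no descendant of A in the set): FAILS — N is a descendant of A.
Condition 2 (every backdoor path blocked by {C, H, N}):
  P1: open — no interior node is in the conditioning set.
{C, H, N} does not satisfy the backdoor criterion.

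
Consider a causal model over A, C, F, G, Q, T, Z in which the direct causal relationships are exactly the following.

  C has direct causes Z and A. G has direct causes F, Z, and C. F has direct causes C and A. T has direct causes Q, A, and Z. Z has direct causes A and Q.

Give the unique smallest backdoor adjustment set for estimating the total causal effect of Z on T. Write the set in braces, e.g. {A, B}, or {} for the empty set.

Variables eligible for adjustment (non-descendants of Z, excluding Z and T): {A, Q}.
Backdoor paths from Z to T:
  P1: Z <- A -> T
  P2: Z <- Q -> T
The empty set is not sufficient: P1 (Z <- A -> T) has no collider blocking it and no conditioned non-collider, so it is open.
Try {A, Q}:
  P1: blocked at fork node A ∈ conditioning set.
  P2: blocked at fork node Q ∈ conditioning set.
{A, Q} contains no descendant of Z and blocks every backdoor path.
Every element of {A, Q} is needed (dropping A leaves P1 open; dropping Q leaves P2 open), so no proper subset is valid.
Among all size-2 subsets of the eligible variables, only {A, Q} blocks every backdoor path, so it is the unique smallest valid adjustment set.

{A, Q}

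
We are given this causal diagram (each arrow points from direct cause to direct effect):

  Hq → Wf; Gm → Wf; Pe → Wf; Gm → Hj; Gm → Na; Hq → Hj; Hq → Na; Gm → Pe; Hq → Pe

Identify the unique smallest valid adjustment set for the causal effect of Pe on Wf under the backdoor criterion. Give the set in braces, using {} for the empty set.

{Gm, Hq}

Variables eligible for adjustment (non-descendants of Pe, excluding Pe and Wf): {Gm, Hj, Hq, Na}.
Backdoor paths from Pe to Wf:
  P1: Pe <- Hq -> Hj <- Gm -> Wf
  P2: Pe <- Hq -> Na <- Gm -> Wf
  P3: Pe <- Hq -> Wf
  P4: Pe <- Gm -> Hj <- Hq -> Wf
  P5: Pe <- Gm -> Na <- Hq -> Wf
  P6: Pe <- Gm -> Wf
The empty set is not sufficient: P3 (Pe <- Hq -> Wf) has no collider blocking it and no conditioned non-collider, so it is open.
Try {Gm, Hq}:
  P1: blocked at fork node Hq ∈ conditioning set.
  P2: blocked at fork node Hq ∈ conditioning set.
  P3: blocked at fork node Hq ∈ conditioning set.
  P4: blocked at fork node Gm ∈ conditioning set.
  P5: blocked at fork node Gm ∈ conditioning set.
  P6: blocked at fork node Gm ∈ conditioning set.
{Gm, Hq} contains no descendant of Pe and blocks every backdoor path.
Every element of {Gm, Hq} is needed (dropping Gm leaves P6 open; dropping Hq leaves P3 open), so no proper subset is valid.
Among all size-2 subsets of the eligible variables, only {Gm, Hq} blocks every backdoor path, so it is the unique smallest valid adjustment set.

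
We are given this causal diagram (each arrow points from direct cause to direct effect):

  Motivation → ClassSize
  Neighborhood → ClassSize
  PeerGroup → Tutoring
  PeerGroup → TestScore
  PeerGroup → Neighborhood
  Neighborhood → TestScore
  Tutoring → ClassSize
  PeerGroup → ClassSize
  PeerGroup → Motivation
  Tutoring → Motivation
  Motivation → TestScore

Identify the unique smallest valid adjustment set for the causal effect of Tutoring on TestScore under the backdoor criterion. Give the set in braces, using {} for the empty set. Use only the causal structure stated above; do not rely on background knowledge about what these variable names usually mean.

{PeerGroup}

Variables eligible for adjustment (non-descendants of Tutoring, excluding Tutoring and TestScore): {Neighborhood, PeerGroup}.
Backdoor paths from Tutoring to TestScore:
  P1: Tutoring <- PeerGroup -> Motivation -> TestScore
  P2: Tutoring <- PeerGroup -> Motivation -> ClassSize <- Neighborhood -> TestScore
  P3: Tutoring <- PeerGroup -> Neighborhood -> TestScore
  P4: Tutoring <- PeerGroup -> Neighborhood -> ClassSize <- Motivation -> TestScore
  P5: Tutoring <- PeerGroup -> TestScore
  P6: Tutoring <- PeerGroup -> ClassSize <- Motivation -> TestScore
  P7: Tutoring <- PeerGroup -> ClassSize <- Neighborhood -> TestScore
The empty set is not sufficient: P1 (Tutoring <- PeerGroup -> Motivation -> TestScore) has no collider blocking it and no conditioned non-collider, so it is open.
Try {PeerGroup}:
  P1: blocked at fork node PeerGroup ∈ conditioning set.
  P2: blocked at fork node PeerGroup ∈ conditioning set.
  P3: blocked at fork node PeerGroup ∈ conditioning set.
  P4: blocked at fork node PeerGroup ∈ conditioning set.
  P5: blocked at fork node PeerGroup ∈ conditioning set.
  P6: blocked at fork node PeerGroup ∈ conditioning set.
  P7: blocked at fork node PeerGroup ∈ conditioning set.
{PeerGroup} contains no descendant of Tutoring and blocks every backdoor path.
No other singleton works — e.g. {Neighborhood} leaves P1 open — so {PeerGroup} is the unique smallest valid adjustment set.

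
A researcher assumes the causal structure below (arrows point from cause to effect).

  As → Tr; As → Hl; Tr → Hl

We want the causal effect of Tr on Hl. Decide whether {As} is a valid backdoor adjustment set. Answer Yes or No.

Yes

Backdoor paths from Tr to Hl (paths whose first edge points into Tr):
  P1: Tr <- As -> Hl
Condition 1 (no descendant of Tr in the set): holds — descendants of Tr are {Hl}; none are in {As}.
Condition 2 (every backdoor path blocked by {As}):
  P1: blocked at fork node As ∈ conditioning set.
{As} satisfies the backdoor criterion.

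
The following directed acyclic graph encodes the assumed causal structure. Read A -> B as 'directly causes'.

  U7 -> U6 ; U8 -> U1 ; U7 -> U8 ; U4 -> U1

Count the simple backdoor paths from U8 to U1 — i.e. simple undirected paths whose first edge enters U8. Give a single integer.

A backdoor path from U8 to U1 is any simple undirected path whose first edge points into U8 (i.e. leaves U8 via a parent).
Parents of U8: {U7}.
No simple path from any parent of U8 reaches U1 without revisiting U8, so there are no backdoor paths.

0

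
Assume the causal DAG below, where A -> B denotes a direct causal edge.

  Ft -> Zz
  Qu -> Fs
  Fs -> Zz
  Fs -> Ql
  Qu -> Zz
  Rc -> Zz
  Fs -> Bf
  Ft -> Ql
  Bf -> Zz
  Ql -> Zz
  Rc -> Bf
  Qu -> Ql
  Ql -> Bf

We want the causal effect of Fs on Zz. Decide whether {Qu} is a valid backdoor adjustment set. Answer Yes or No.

Yes

Backdoor paths from Fs to Zz (paths whose first edge points into Fs):
  P1: Fs <- Qu -> Ql <- Ft -> Zz
  P2: Fs <- Qu -> Ql -> Bf <- Rc -> Zz
  P3: Fs <- Qu -> Ql -> Bf -> Zz
  P4: Fs <- Qu -> Ql -> Zz
  P5: Fs <- Qu -> Zz
Condition 1 (no descendant of Fs in the set): holds — descendants of Fs are {Bf, Ql, Zz}; none are in {Qu}.
Condition 2 (every backdoor path blocked by {Qu}):
  P1: blocked at fork node Qu ∈ conditioning set.
  P2: blocked at fork node Qu ∈ conditioning set.
  P3: blocked at fork node Qu ∈ conditioning set.
  P4: blocked at fork node Qu ∈ conditioning set.
  P5: blocked at fork node Qu ∈ conditioning set.
{Qu} satisfies the backdoor criterion.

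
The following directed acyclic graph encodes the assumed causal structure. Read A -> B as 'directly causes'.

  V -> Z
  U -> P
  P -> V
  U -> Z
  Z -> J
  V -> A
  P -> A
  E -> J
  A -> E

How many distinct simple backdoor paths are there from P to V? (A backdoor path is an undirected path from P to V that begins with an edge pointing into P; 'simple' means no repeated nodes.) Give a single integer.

A backdoor path from P to V is any simple undirected path whose first edge points into P (i.e. leaves P via a parent).
Parents of P: {U}.
Enumerating:
  P1: P <- U -> Z <- V
  P2: P <- U -> Z -> J <- E <- A <- V
That exhausts the simple backdoor paths. Count: 2.

2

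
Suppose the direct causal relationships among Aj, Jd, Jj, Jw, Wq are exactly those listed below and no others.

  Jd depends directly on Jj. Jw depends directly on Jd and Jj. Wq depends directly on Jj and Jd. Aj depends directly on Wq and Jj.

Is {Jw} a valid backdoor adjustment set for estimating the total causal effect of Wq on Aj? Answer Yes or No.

No

Backdoor paths from Wq to Aj (paths whose first edge points into Wq):
  P1: Wq <- Jj -> Aj
  P2: Wq <- Jd <- Jj -> Aj
  P3: Wq <- Jd -> Jw <- Jj -> Aj
Condition 1 (no descendant of Wq in the set): holds — descendants of Wq are {Aj}; none are in {Jw}.
Condition 2 (every backdoor path blocked by {Jw}):
  P1: open — no interior node is in the conditioning set.
  P2: open — no interior node is in the conditioning set.
  P3: open — collider(s) Jw are conditioned on (or have a conditioned descendant) and no non-collider on the path is in the set.
{Jw} does not satisfy the backdoor criterion.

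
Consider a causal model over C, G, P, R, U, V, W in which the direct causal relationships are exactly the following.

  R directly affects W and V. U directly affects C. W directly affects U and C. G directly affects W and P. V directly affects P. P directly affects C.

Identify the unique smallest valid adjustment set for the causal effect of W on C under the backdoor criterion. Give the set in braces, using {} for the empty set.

{P}

Variables eligible for adjustment (non-descendants of W, excluding W and C): {G, P, R, V}.
Backdoor paths from W to C:
  P1: W <- G -> P -> C
  P2: W <- R -> V -> P -> C
The empty set is not sufficient: P1 (W <- G -> P -> C) has no collider blocking it and no conditioned non-collider, so it is open.
Try {P}:
  P1: blocked at chain node P ∈ conditioning set.
  P2: blocked at chain node P ∈ conditioning set.
{P} contains no descendant of W and blocks every backdoor path.
No other singleton works — e.g. {G} leaves P2 open — so {P} is the unique smallest valid adjustment set.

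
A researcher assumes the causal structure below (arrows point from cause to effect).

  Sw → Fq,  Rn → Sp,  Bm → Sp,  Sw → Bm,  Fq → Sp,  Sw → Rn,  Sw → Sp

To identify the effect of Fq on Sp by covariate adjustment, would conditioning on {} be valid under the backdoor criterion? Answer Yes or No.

Backdoor paths from Fq to Sp (paths whose first edge points into Fq):
  P1: Fq <- Sw -> Rn -> Sp
  P2: Fq <- Sw -> Bm -> Sp
  P3: Fq <- Sw -> Sp
Condition 1 (no descendant of Fq in the set): holds — descendants of Fq are {Sp}; none are in {}.
Condition 2 (every backdoor path blocked by {}):
  P1: open — no interior node is in the conditioning set.
  P2: open — no interior node is in the conditioning set.
  P3: open — no interior node is in the conditioning set.
{} does not satisfy the backdoor criterion.

No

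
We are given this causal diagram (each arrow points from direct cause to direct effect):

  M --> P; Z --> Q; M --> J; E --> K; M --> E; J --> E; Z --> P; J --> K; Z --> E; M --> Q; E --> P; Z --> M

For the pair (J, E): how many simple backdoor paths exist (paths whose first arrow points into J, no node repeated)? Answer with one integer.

7

A backdoor path from J to E is any simple undirected path whose first edge points into J (i.e. leaves J via a parent).
Parents of J: {M}.
Enumerating:
  P1: J <- M <- Z -> E
  P2: J <- M <- Z -> P <- E
  P3: J <- M -> E
  P4: J <- M -> P <- Z -> E
  P5: J <- M -> P <- E
  P6: J <- M -> Q <- Z -> E
  P7: J <- M -> Q <- Z -> P <- E
That exhausts the simple backdoor paths. Count: 7.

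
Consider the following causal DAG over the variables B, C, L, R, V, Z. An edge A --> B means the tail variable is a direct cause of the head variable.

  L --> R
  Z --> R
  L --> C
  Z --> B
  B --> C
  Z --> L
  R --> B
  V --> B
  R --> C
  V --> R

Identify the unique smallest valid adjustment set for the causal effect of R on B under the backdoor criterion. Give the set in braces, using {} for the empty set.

Variables eligible for adjustment (non-descendants of R, excluding R and B): {L, V, Z}.
Backdoor paths from R to B:
  P1: R <- Z -> L -> C <- B
  P2: R <- Z -> B
  P3: R <- L <- Z -> B
  P4: R <- L -> C <- B
  P5: R <- V -> B
The empty set is not sufficient: P2 (R <- Z -> B) has no collider blocking it and no conditioned non-collider, so it is open.
Try {V, Z}:
  P1: blocked at fork node Z ∈ conditioning set.
  P2: blocked at fork node Z ∈ conditioning set.
  P3: blocked at fork node Z ∈ conditioning set.
  P4: blocked at collider C (neither it nor any descendant is in the conditioning set).
  P5: blocked at fork node V ∈ conditioning set.
{V, Z} contains no descendant of R and blocks every backdoor path.
Every element of {V, Z} is needed (dropping V leaves P5 open; dropping Z leaves P2 open), so no proper subset is valid.
Among all size-2 subsets of the eligible variables, only {V, Z} blocks every backdoor path, so it is the unique smallest valid adjustment set.

{V, Z}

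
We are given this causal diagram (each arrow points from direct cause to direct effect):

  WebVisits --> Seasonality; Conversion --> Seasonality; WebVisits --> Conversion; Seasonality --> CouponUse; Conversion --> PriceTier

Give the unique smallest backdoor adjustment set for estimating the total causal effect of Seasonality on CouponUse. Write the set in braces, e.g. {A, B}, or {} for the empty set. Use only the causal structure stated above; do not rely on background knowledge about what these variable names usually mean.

Variables eligible for adjustment (non-descendants of Seasonality, excluding Seasonality and CouponUse): {Conversion, PriceTier, WebVisits}.
Backdoor paths from Seasonality to CouponUse:
  (none)
With no backdoor paths the empty set already satisfies the criterion, and it is trivially minimal.

{}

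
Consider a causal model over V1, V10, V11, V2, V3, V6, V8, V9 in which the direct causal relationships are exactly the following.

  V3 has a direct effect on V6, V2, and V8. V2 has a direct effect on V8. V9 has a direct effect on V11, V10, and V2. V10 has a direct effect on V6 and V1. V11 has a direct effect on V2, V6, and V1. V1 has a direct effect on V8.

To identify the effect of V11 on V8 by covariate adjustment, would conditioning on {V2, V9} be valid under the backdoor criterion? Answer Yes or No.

Backdoor paths from V11 to V8 (paths whose first edge points into V11):
  P1: V11 <- V9 -> V10 -> V1 -> V8
  P2: V11 <- V9 -> V10 -> V6 <- V3 -> V2 -> V8
  P3: V11 <- V9 -> V10 -> V6 <- V3 -> V8
  P4: V11 <- V9 -> V2 <- V3 -> V6 <- V10 -> V1 -> V8
  P5: V11 <- V9 -> V2 <- V3 -> V8
  P6: V11 <- V9 -> V2 -> V8
Condition 1 (no descendant of V11 in the set): FAILS — V2 is a descendant of V11.
Condition 2 (every backdoor path blocked by {V2, V9}):
  P1: blocked at fork node V9 ∈ conditioning set.
  P2: blocked at fork node V9 ∈ conditioning set.
  P3: blocked at fork node V9 ∈ conditioning set.
  P4: blocked at fork node V9 ∈ conditioning set.
  P5: blocked at fork node V9 ∈ conditioning set.
  P6: blocked at fork node V9 ∈ conditioning set.
{V2, V9} does not satisfy the backdoor criterion.

No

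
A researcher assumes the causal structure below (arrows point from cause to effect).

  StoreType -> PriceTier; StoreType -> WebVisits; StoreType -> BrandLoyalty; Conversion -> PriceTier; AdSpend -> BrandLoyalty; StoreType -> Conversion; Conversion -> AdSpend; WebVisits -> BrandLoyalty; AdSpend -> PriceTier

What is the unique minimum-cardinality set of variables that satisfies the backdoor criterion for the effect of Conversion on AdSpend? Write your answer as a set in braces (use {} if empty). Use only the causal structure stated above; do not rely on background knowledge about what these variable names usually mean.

Variables eligible for adjustment (non-descendants of Conversion, excluding Conversion and AdSpend): {StoreType, WebVisits}.
Backdoor paths from Conversion to AdSpend:
  P1: Conversion <- StoreType -> PriceTier <- AdSpend
  P2: Conversion <- StoreType -> WebVisits -> BrandLoyalty <- AdSpend
  P3: Conversion <- StoreType -> BrandLoyalty <- AdSpend
Each backdoor path contains an unconditioned collider, so every path is already blocked with the empty conditioning set:
  P1: blocked at collider PriceTier (neither it nor any descendant is in the conditioning set).
  P2: blocked at collider BrandLoyalty (neither it nor any descendant is in the conditioning set).
  P3: blocked at collider BrandLoyalty (neither it nor any descendant is in the conditioning set).
The empty set is therefore the unique smallest valid set.

{}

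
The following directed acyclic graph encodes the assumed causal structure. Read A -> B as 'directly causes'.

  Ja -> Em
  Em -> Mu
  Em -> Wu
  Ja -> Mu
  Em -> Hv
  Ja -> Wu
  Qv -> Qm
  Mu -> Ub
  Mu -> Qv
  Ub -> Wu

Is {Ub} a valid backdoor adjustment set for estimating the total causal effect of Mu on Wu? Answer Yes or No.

Backdoor paths from Mu to Wu (paths whose first edge points into Mu):
  P1: Mu <- Ja -> Em -> Wu
  P2: Mu <- Ja -> Wu
  P3: Mu <- Em <- Ja -> Wu
  P4: Mu <- Em -> Wu
Condition 1 (no descendant of Mu in the set): FAILS — Ub is a descendant of Mu.
Condition 2 (every backdoor path blocked by {Ub}):
  P1: open — no interior node is in the conditioning set.
  P2: open — no interior node is in the conditioning set.
  P3: open — no interior node is in the conditioning set.
  P4: open — no interior node is in the conditioning set.
{Ub} does not satisfy the backdoor criterion.

No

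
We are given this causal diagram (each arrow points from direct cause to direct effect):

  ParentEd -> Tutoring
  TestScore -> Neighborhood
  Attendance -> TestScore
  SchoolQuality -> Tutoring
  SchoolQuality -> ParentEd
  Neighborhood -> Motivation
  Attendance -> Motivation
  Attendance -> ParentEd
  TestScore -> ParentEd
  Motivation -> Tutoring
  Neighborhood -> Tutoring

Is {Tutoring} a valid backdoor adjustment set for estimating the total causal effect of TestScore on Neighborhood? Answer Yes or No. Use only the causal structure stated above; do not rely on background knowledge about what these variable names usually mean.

No

Backdoor paths from TestScore to Neighborhood (paths whose first edge points into TestScore):
  P1: TestScore <- Attendance -> ParentEd <- SchoolQuality -> Tutoring <- Neighborhood
  P2: TestScore <- Attendance -> ParentEd <- SchoolQuality -> Tutoring <- Motivation <- Neighborhood
  P3: TestScore <- Attendance -> ParentEd -> Tutoring <- Neighborhood
  P4: TestScore <- Attendance -> ParentEd -> Tutoring <- Motivation <- Neighborhood
  P5: TestScore <- Attendance -> Motivation <- Neighborhood
  P6: TestScore <- Attendance -> Motivation -> Tutoring <- Neighborhood
Condition 1 (no descendant of TestScore in the set): FAILS — Tutoring is a descendant of TestScore.
Condition 2 (every backdoor path blocked by {Tutoring}):
  P1: open — collider(s) ParentEd, Tutoring are conditioned on (or have a conditioned descendant) and no non-collider on the path is in the set.
  P2: open — collider(s) ParentEd, Tutoring are conditioned on (or have a conditioned descendant) and no non-collider on the path is in the set.
  P3: open — collider(s) Tutoring are conditioned on (or have a conditioned descendant) and no non-collider on the path is in the set.
  P4: open — collider(s) Tutoring are conditioned on (or have a conditioned descendant) and no non-collider on the path is in the set.
  P5: open — collider(s) Motivation are conditioned on (or have a conditioned descendant) and no non-collider on the path is in the set.
  P6: open — collider(s) Tutoring are conditioned on (or have a conditioned descendant) and no non-collider on the path is in the set.
{Tutoring} does not satisfy the backdoor criterion.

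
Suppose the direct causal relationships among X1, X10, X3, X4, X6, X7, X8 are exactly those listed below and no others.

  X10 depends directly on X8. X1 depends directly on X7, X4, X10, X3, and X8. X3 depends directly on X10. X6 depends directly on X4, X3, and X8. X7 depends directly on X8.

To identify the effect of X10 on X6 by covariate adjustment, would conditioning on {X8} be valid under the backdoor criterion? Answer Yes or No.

Yes

Backdoor paths from X10 to X6 (paths whose first edge points into X10):
  P1: X10 <- X8 -> X7 -> X1 <- X4 -> X6
  P2: X10 <- X8 -> X7 -> X1 <- X3 -> X6
  P3: X10 <- X8 -> X6
  P4: X10 <- X8 -> X1 <- X4 -> X6
  P5: X10 <- X8 -> X1 <- X3 -> X6
Condition 1 (no descendant of X10 in the set): holds — descendants of X10 are {X1, X3, X6}; none are in {X8}.
Condition 2 (every backdoor path blocked by {X8}):
  P1: blocked at fork node X8 ∈ conditioning set.
  P2: blocked at fork node X8 ∈ conditioning set.
  P3: blocked at fork node X8 ∈ conditioning set.
  P4: blocked at fork node X8 ∈ conditioning set.
  P5: blocked at fork node X8 ∈ conditioning set.
{X8} satisfies the backdoor criterion.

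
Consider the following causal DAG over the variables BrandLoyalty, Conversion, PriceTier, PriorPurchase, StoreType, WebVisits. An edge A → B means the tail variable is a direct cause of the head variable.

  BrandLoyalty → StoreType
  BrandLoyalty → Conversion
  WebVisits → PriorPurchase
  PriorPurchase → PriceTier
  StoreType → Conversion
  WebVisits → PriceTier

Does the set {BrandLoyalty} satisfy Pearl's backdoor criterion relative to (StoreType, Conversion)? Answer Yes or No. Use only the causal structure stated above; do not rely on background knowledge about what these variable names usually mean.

Backdoor paths from StoreType to Conversion (paths whose first edge points into StoreType):
  P1: StoreType <- BrandLoyalty -> Conversion
Condition 1 (no descendant of StoreType in the set): holds — descendants of StoreType are {Conversion}; none are in {BrandLoyalty}.
Condition 2 (every backdoor path blocked by {BrandLoyalty}):
  P1: blocked at fork node BrandLoyalty ∈ conditioning set.
{BrandLoyalty} satisfies the backdoor criterion.

Yes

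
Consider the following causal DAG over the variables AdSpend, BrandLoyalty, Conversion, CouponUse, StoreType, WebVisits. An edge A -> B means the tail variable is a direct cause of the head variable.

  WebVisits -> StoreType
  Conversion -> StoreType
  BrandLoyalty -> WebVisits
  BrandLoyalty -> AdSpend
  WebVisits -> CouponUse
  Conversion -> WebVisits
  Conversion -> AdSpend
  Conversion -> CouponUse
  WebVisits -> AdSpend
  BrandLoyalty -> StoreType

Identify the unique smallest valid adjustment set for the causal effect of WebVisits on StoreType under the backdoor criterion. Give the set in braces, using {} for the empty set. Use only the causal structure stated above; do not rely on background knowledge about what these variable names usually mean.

Variables eligible for adjustment (non-descendants of WebVisits, excluding WebVisits and StoreType): {BrandLoyalty, Conversion}.
Backdoor paths from WebVisits to StoreType:
  P1: WebVisits <- Conversion -> AdSpend <- BrandLoyalty -> StoreType
  P2: WebVisits <- Conversion -> StoreType
  P3: WebVisits <- BrandLoyalty -> AdSpend <- Conversion -> StoreType
  P4: WebVisits <- BrandLoyalty -> StoreType
The empty set is not sufficient: P2 (WebVisits <- Conversion -> StoreType) has no collider blocking it and no conditioned non-collider, so it is open.
Try {BrandLoyalty, Conversion}:
  P1: blocked at fork node Conversion ∈ conditioning set.
  P2: blocked at fork node Conversion ∈ conditioning set.
  P3: blocked at fork node BrandLoyalty ∈ conditioning set.
  P4: blocked at fork node BrandLoyalty ∈ conditioning set.
{BrandLoyalty, Conversion} contains no descendant of WebVisits and blocks every backdoor path.
Every element of {BrandLoyalty, Conversion} is needed (dropping BrandLoyalty leaves P4 open; dropping Conversion leaves P2 open), so no proper subset is valid.
Among all size-2 subsets of the eligible variables, only {BrandLoyalty, Conversion} blocks every backdoor path, so it is the unique smallest valid adjustment set.

{BrandLoyalty, Conversion}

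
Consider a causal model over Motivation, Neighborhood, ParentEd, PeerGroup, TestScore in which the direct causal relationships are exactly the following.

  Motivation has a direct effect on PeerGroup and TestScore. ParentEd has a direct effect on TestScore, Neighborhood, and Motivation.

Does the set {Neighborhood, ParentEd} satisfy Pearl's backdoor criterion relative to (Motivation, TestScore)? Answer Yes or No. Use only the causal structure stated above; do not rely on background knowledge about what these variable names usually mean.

Backdoor paths from Motivation to TestScore (paths whose first edge points into Motivation):
  P1: Motivation <- ParentEd -> TestScore
Condition 1 (no descendant of Motivation in the set): holds — descendants of Motivation are {PeerGroup, TestScore}; none are in {Neighborhood, ParentEd}.
Condition 2 (every backdoor path blocked by {Neighborhood, ParentEd}):
  P1: blocked at fork node ParentEd ∈ conditioning set.
{Neighborhood, ParentEd} satisfies the backdoor criterion.

Yes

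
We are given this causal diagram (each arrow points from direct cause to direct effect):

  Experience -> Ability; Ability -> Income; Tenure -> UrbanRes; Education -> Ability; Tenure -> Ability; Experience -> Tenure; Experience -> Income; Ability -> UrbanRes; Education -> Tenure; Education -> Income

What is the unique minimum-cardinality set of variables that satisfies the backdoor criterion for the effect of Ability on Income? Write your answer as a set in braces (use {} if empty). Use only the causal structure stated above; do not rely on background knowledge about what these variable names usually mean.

{Education, Experience}

Variables eligible for adjustment (non-descendants of Ability, excluding Ability and Income): {Education, Experience, Tenure}.
Backdoor paths from Ability to Income:
  P1: Ability <- Experience -> Tenure <- Education -> Income
  P2: Ability <- Experience -> Income
  P3: Ability <- Education -> Tenure <- Experience -> Income
  P4: Ability <- Education -> Income
  P5: Ability <- Tenure <- Experience -> Income
  P6: Ability <- Tenure <- Education -> Income
The empty set is not sufficient: P2 (Ability <- Experience -> Income) has no collider blocking it and no conditioned non-collider, so it is open.
Try {Education, Experience}:
  P1: blocked at fork node Experience ∈ conditioning set.
  P2: blocked at fork node Experience ∈ conditioning set.
  P3: blocked at fork node Education ∈ conditioning set.
  P4: blocked at fork node Education ∈ conditioning set.
  P5: blocked at fork node Experience ∈ conditioning set.
  P6: blocked at fork node Education ∈ conditioning set.
{Education, Experience} contains no descendant of Ability and blocks every backdoor path.
Every element of {Education, Experience} is needed (dropping Education leaves P4 open; dropping Experience leaves P2 open), so no proper subset is valid.
Among all size-2 subsets of the eligible variables, only {Education, Experience} blocks every backdoor path, so it is the unique smallest valid adjustment set.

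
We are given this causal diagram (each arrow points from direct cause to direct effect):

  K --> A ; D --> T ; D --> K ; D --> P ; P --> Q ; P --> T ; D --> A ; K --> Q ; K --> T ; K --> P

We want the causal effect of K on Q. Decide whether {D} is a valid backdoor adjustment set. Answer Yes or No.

Backdoor paths from K to Q (paths whose first edge points into K):
  P1: K <- D -> P -> Q
  P2: K <- D -> T <- P -> Q
Condition 1 (no descendant of K in the set): holds — descendants of K are {A, P, Q, T}; none are in {D}.
Condition 2 (every backdoor path blocked by {D}):
  P1: blocked at fork node D ∈ conditioning set.
  P2: blocked at fork node D ∈ conditioning set.
{D} satisfies the backdoor criterion.

Yes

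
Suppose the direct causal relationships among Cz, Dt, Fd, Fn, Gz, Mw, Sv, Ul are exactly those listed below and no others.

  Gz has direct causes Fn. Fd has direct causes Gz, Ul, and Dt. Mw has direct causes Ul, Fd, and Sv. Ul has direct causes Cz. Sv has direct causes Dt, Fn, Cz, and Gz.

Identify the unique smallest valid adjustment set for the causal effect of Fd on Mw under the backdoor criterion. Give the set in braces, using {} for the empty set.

{Sv, Ul}

Variables eligible for adjustment (non-descendants of Fd, excluding Fd and Mw): {Cz, Dt, Fn, Gz, Sv, Ul}.
Backdoor paths from Fd to Mw:
  P1: Fd <- Dt -> Sv <- Cz -> Ul -> Mw
  P2: Fd <- Dt -> Sv -> Mw
  P3: Fd <- Ul <- Cz -> Sv -> Mw
  P4: Fd <- Ul -> Mw
  P5: Fd <- Gz <- Fn -> Sv <- Cz -> Ul -> Mw
  P6: Fd <- Gz <- Fn -> Sv -> Mw
  P7: Fd <- Gz -> Sv <- Cz -> Ul -> Mw
  P8: Fd <- Gz -> Sv -> Mw
The empty set is not sufficient: P2 (Fd <- Dt -> Sv -> Mw) has no collider blocking it and no conditioned non-collider, so it is open.
Try {Sv, Ul}:
  P1: blocked at chain node Ul ∈ conditioning set.
  P2: blocked at chain node Sv ∈ conditioning set.
  P3: blocked at chain node Ul ∈ conditioning set.
  P4: blocked at fork node Ul ∈ conditioning set.
  P5: blocked at chain node Ul ∈ conditioning set.
  P6: blocked at chain node Sv ∈ conditioning set.
  P7: blocked at chain node Ul ∈ conditioning set.
  P8: blocked at chain node Sv ∈ conditioning set.
{Sv, Ul} contains no descendant of Fd and blocks every backdoor path.
Every element of {Sv, Ul} is needed (dropping Sv leaves P2 open; dropping Ul leaves P1 open), so no proper subset is valid.
Among all size-2 subsets of the eligible variables, only {Sv, Ul} blocks every backdoor path, so it is the unique smallest valid adjustment set.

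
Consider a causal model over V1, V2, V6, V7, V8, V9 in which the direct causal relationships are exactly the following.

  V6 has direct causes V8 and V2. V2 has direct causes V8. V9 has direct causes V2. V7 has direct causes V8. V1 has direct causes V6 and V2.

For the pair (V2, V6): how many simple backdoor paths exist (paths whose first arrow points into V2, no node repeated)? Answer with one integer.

1

A backdoor path from V2 to V6 is any simple undirected path whose first edge points into V2 (i.e. leaves V2 via a parent).
Parents of V2: {V8}.
Enumerating:
  P1: V2 <- V8 -> V6
That exhausts the simple backdoor paths. Count: 1.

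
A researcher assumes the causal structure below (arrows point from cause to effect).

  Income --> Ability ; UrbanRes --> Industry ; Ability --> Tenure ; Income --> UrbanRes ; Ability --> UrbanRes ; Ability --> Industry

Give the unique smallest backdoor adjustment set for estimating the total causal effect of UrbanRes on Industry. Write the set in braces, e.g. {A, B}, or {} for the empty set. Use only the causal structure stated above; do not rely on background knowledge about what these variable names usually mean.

Variables eligible for adjustment (non-descendants of UrbanRes, excluding UrbanRes and Industry): {Ability, Income, Tenure}.
Backdoor paths from UrbanRes to Industry:
  P1: UrbanRes <- Income -> Ability -> Industry
  P2: UrbanRes <- Ability -> Industry
The empty set is not sufficient: P1 (UrbanRes <- Income -> Ability -> Industry) has no collider blocking it and no conditioned non-collider, so it is open.
Try {Ability}:
  P1: blocked at chain node Ability ∈ conditioning set.
  P2: blocked at fork node Ability ∈ conditioning set.
{Ability} contains no descendant of UrbanRes and blocks every backdoor path.
No other singleton works — e.g. {Income} leaves P2 open — so {Ability} is the unique smallest valid adjustment set.

{Ability}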